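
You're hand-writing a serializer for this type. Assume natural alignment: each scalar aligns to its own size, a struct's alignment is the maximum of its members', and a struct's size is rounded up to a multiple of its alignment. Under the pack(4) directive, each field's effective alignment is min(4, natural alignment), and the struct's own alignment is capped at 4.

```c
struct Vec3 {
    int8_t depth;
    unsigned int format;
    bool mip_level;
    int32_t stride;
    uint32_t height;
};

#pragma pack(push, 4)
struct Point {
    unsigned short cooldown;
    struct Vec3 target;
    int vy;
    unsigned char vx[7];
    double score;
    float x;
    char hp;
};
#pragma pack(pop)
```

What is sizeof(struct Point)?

Vec3: 0..1  depth  (1B, 1-aligned); 1..4  -- padding (3B); 4..8  format  (4B, 4-aligned); 8..9  mip_level  (1B, 1-aligned); 9..12  -- padding (3B); 12..16  stride  (4B, 4-aligned); 16..20  height  (4B, 4-aligned); sizeof = 20, alignof = 4
0..2  cooldown  (2B, 2-aligned)
2..4  -- padding (2B)
4..24  target  (20B, 4-aligned)
24..28  vy  (4B, 4-aligned)
28..35  vx  (7B, 1-aligned)
35..36  -- padding (1B)
36..44  score  (8B, 4-aligned)
44..48  x  (4B, 4-aligned)
48..49  hp  (1B, 1-aligned)
49..52  -- tail padding (3B)
sizeof = 52, alignof = 4

52 bytes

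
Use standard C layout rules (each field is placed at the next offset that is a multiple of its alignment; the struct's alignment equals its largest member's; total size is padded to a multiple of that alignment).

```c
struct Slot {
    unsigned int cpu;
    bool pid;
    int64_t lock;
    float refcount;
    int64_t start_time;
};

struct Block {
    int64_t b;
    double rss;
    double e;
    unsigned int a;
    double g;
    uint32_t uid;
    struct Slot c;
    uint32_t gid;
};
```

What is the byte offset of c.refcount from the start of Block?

Slot: cpu at 0 (size 4, align 4) → ends 4; pid at 4 (size 1, align 1) → ends 5; pad 3 to align 8 for lock; lock at 8 (size 8, align 8) → ends 16; refcount at 16 (size 4, align 4) → ends 20; pad 4 to align 8 for start_time; start_time at 24 (size 8, align 8) → ends 32; total 32 bytes, alignment 8
b at 0 (size 8, align 8) → ends 8
rss at 8 (size 8, align 8) → ends 16
e at 16 (size 8, align 8) → ends 24
a at 24 (size 4, align 4) → ends 28
pad 4 to align 8 for g
g at 32 (size 8, align 8) → ends 40
uid at 40 (size 4, align 4) → ends 44
pad 4 to align 8 for c
c at 48 (size 32, align 8) → ends 80
within Slot: refcount at 16
48 + 16 = 64

64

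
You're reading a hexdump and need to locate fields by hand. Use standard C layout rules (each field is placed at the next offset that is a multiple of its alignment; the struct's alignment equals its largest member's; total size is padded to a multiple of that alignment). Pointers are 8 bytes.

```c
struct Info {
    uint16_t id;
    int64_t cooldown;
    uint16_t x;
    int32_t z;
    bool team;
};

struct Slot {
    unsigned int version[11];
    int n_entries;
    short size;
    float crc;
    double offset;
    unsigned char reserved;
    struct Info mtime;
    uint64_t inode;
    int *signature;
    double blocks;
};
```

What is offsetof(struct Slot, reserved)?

Info: @0: id [2B, align 2] → 2; +6 pad (align 8); @8: cooldown [8B, align 8] → 16; @16: x [2B, align 2] → 18; +2 pad (align 4); @20: z [4B, align 4] → 24; @24: team [1B, align 1] → 25; +7 tail pad (align 8); size 32, align 8
@0: version [44B, align 4] → 44
@44: n_entries [4B, align 4] → 48
@48: size [2B, align 2] → 50
+2 pad (align 4)
@52: crc [4B, align 4] → 56
@56: offset [8B, align 8] → 64
@64: reserved [1B, align 1] → 65

64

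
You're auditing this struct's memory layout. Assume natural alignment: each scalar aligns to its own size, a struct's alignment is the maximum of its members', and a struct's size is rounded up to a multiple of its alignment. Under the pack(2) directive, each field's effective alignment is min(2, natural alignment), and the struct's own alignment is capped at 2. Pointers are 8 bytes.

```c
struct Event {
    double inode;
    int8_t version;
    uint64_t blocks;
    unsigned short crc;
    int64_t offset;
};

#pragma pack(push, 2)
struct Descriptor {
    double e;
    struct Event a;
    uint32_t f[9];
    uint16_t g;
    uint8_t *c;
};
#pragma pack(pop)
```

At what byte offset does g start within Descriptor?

84

Event: 0..8  inode  (8B, 8-aligned); 8..9  version  (1B, 1-aligned); 9..16  -- padding (7B); 16..24  blocks  (8B, 8-aligned); 24..26  crc  (2B, 2-aligned); 26..32  -- padding (6B); 32..40  offset  (8B, 8-aligned); sizeof = 40, alignof = 8
0..8  e  (8B, 2-aligned)
8..48  a  (40B, 2-aligned)
48..84  f  (36B, 2-aligned)
84..86  g  (2B, 2-aligned)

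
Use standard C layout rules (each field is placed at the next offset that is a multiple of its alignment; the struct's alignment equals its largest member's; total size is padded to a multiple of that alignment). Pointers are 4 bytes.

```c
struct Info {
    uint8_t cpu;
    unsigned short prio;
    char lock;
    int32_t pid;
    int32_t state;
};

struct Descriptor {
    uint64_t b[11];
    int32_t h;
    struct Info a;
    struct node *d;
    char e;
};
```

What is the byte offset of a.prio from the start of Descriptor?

94

Info: cpu at 0 (size 1, align 1) → ends 1; pad 1 to align 2 for prio; prio at 2 (size 2, align 2) → ends 4; lock at 4 (size 1, align 1) → ends 5; pad 3 to align 4 for pid; pid at 8 (size 4, align 4) → ends 12; state at 12 (size 4, align 4) → ends 16; total 16 bytes, alignment 4
b at 0 (size 88, align 8) → ends 88
h at 88 (size 4, align 4) → ends 92
a at 92 (size 16, align 4) → ends 108
within Info: prio at 2
92 + 2 = 94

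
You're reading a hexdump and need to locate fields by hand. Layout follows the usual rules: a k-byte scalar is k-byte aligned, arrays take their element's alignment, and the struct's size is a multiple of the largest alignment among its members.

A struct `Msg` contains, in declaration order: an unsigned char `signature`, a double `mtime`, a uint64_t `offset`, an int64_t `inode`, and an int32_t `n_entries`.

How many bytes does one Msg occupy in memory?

40

@0: signature [1B, align 1] → 1
+7 pad (align 8)
@8: mtime [8B, align 8] → 16
@16: offset [8B, align 8] → 24
@24: inode [8B, align 8] → 32
@32: n_entries [4B, align 4] → 36
+4 tail pad (align 8)
size 40, align 8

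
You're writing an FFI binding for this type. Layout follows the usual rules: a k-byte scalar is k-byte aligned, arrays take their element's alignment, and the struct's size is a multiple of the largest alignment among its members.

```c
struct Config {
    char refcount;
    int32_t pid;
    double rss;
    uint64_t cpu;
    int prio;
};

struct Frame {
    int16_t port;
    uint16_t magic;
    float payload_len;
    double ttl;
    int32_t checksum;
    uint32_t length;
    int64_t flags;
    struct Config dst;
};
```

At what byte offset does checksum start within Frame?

16

Config: 0..1  refcount  (1B, 1-aligned); 1..4  -- padding (3B); 4..8  pid  (4B, 4-aligned); 8..16  rss  (8B, 8-aligned); 16..24  cpu  (8B, 8-aligned); 24..28  prio  (4B, 4-aligned); 28..32  -- tail padding (4B); sizeof = 32, alignof = 8
0..2  port  (2B, 2-aligned)
2..4  magic  (2B, 2-aligned)
4..8  payload_len  (4B, 4-aligned)
8..16  ttl  (8B, 8-aligned)
16..20  checksum  (4B, 4-aligned)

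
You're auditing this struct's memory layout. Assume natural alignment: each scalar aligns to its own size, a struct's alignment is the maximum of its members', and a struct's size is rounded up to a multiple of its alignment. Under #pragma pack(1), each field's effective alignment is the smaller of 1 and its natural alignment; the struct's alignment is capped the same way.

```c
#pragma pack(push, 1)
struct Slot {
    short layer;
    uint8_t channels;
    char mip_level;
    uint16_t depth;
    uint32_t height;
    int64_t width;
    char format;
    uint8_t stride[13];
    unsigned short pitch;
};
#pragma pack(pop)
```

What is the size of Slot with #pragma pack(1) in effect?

34

layer at 0 (size 2, align 1) → ends 2
channels at 2 (size 1, align 1) → ends 3
mip_level at 3 (size 1, align 1) → ends 4
depth at 4 (size 2, align 1) → ends 6
height at 6 (size 4, align 1) → ends 10
width at 10 (size 8, align 1) → ends 18
format at 18 (size 1, align 1) → ends 19
stride at 19 (size 13, align 1) → ends 32
pitch at 32 (size 2, align 1) → ends 34
total 34 bytes, alignment 1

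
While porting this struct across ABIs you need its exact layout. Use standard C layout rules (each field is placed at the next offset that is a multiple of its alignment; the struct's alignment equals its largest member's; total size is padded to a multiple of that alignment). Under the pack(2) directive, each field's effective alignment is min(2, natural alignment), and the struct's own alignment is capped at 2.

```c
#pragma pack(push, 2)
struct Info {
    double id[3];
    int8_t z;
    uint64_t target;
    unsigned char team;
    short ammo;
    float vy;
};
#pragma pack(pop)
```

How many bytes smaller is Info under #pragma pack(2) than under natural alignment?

natural layout:
  @0: id [24B, align 8] → 24
  @24: z [1B, align 1] → 25
  +7 pad (align 8)
  @32: target [8B, align 8] → 40
  @40: team [1B, align 1] → 41
  +1 pad (align 2)
  @42: ammo [2B, align 2] → 44
  @44: vy [4B, align 4] → 48
  size 48, align 8
packed(2) layout:
  @0: id [24B, align 2] → 24
  @24: z [1B, align 1] → 25
  +1 pad (align 2)
  @26: target [8B, align 2] → 34
  @34: team [1B, align 1] → 35
  +1 pad (align 2)
  @36: ammo [2B, align 2] → 38
  @38: vy [4B, align 2] → 42
  size 42, align 2
48 − 42 = 6

6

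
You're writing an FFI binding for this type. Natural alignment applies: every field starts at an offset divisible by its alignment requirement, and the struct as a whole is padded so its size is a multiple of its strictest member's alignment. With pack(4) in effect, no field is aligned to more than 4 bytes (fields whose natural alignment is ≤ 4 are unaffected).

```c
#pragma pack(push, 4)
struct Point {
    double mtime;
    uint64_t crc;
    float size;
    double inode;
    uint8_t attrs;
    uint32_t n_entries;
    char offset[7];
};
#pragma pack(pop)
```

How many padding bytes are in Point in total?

4

0..8  mtime  (8B, 4-aligned)
8..16  crc  (8B, 4-aligned)
16..20  size  (4B, 4-aligned)
20..28  inode  (8B, 4-aligned)
28..29  attrs  (1B, 1-aligned)
29..32  -- padding (3B)
32..36  n_entries  (4B, 4-aligned)
36..43  offset  (7B, 1-aligned)
43..44  -- tail padding (1B)
sizeof = 44, alignof = 4
data bytes 40, size 44 → padding 4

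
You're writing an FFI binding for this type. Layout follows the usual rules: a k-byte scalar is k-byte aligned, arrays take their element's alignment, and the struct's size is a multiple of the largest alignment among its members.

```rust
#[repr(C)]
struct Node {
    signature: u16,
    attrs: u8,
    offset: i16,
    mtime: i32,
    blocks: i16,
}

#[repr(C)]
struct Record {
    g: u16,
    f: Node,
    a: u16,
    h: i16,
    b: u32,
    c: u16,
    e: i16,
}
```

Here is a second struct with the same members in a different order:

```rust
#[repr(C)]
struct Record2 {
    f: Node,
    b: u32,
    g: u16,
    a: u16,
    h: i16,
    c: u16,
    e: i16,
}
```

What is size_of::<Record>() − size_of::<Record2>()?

Node: 0..2  signature  (2B, 2-aligned); 2..3  attrs  (1B, 1-aligned); 3..4  -- padding (1B); 4..6  offset  (2B, 2-aligned); 6..8  -- padding (2B); 8..12  mtime  (4B, 4-aligned); 12..14  blocks  (2B, 2-aligned); 14..16  -- tail padding (2B); sizeof = 16, alignof = 4
0..2  g  (2B, 2-aligned)
2..4  -- padding (2B)
4..20  f  (16B, 4-aligned)
20..22  a  (2B, 2-aligned)
22..24  h  (2B, 2-aligned)
24..28  b  (4B, 4-aligned)
28..30  c  (2B, 2-aligned)
30..32  e  (2B, 2-aligned)
sizeof = 32, alignof = 4
— Record2 —
0..16  f  (16B, 4-aligned)
16..20  b  (4B, 4-aligned)
20..22  g  (2B, 2-aligned)
22..24  a  (2B, 2-aligned)
24..26  h  (2B, 2-aligned)
26..28  c  (2B, 2-aligned)
28..30  e  (2B, 2-aligned)
30..32  -- tail padding (2B)
sizeof = 32, alignof = 4
32 − 32 = 0

0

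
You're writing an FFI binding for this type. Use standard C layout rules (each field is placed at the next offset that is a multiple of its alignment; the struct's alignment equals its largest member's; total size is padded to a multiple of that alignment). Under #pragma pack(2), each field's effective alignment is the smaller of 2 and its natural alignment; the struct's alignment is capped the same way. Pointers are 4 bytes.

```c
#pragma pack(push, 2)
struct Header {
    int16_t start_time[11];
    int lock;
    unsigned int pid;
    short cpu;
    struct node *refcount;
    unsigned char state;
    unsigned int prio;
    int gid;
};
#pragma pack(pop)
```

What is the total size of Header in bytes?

start_time at 0 (size 22, align 2) → ends 22
lock at 22 (size 4, align 2) → ends 26
pid at 26 (size 4, align 2) → ends 30
cpu at 30 (size 2, align 2) → ends 32
refcount at 32 (size 4, align 2) → ends 36
state at 36 (size 1, align 1) → ends 37
pad 1 to align 2 for prio
prio at 38 (size 4, align 2) → ends 42
gid at 42 (size 4, align 2) → ends 46
total 46 bytes, alignment 2

46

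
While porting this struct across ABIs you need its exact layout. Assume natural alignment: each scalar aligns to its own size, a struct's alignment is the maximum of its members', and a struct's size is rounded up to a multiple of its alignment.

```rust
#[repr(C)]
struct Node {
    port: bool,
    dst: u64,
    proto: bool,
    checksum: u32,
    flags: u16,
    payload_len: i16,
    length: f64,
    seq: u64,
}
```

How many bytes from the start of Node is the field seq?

40

port at 0 (size 1, align 1) → ends 1
pad 7 to align 8 for dst
dst at 8 (size 8, align 8) → ends 16
proto at 16 (size 1, align 1) → ends 17
pad 3 to align 4 for checksum
checksum at 20 (size 4, align 4) → ends 24
flags at 24 (size 2, align 2) → ends 26
payload_len at 26 (size 2, align 2) → ends 28
pad 4 to align 8 for length
length at 32 (size 8, align 8) → ends 40
seq at 40 (size 8, align 8) → ends 48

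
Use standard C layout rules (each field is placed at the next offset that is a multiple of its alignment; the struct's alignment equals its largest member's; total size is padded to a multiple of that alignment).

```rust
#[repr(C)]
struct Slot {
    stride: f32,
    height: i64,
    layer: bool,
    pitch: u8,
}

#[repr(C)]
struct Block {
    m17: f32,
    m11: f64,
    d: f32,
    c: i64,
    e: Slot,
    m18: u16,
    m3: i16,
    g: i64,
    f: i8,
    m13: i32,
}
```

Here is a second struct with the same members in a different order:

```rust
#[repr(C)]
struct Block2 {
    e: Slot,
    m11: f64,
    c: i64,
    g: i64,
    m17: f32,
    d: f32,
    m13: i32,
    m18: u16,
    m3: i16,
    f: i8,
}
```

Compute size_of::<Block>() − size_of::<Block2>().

Slot: @0: stride [4B, align 4] → 4; +4 pad (align 8); @8: height [8B, align 8] → 16; @16: layer [1B, align 1] → 17; @17: pitch [1B, align 1] → 18; +6 tail pad (align 8); size 24, align 8
@0: m17 [4B, align 4] → 4
+4 pad (align 8)
@8: m11 [8B, align 8] → 16
@16: d [4B, align 4] → 20
+4 pad (align 8)
@24: c [8B, align 8] → 32
@32: e [24B, align 8] → 56
@56: m18 [2B, align 2] → 58
@58: m3 [2B, align 2] → 60
+4 pad (align 8)
@64: g [8B, align 8] → 72
@72: f [1B, align 1] → 73
+3 pad (align 4)
@76: m13 [4B, align 4] → 80
size 80, align 8
— Block2 —
@0: e [24B, align 8] → 24
@24: m11 [8B, align 8] → 32
@32: c [8B, align 8] → 40
@40: g [8B, align 8] → 48
@48: m17 [4B, align 4] → 52
@52: d [4B, align 4] → 56
@56: m13 [4B, align 4] → 60
@60: m18 [2B, align 2] → 62
@62: m3 [2B, align 2] → 64
@64: f [1B, align 1] → 65
+7 tail pad (align 8)
size 72, align 8
80 − 72 = 8

8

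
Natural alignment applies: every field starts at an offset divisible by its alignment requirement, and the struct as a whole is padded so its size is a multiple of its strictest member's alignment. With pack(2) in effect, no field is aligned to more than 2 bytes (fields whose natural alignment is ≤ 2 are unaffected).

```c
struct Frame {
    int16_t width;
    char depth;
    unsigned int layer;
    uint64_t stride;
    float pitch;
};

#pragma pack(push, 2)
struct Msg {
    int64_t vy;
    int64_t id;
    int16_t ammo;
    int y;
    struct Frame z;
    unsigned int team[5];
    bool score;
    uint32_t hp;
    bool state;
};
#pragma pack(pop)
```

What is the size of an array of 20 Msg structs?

Frame: @0: width [2B, align 2] → 2; @2: depth [1B, align 1] → 3; +1 pad (align 4); @4: layer [4B, align 4] → 8; @8: stride [8B, align 8] → 16; @16: pitch [4B, align 4] → 20; +4 tail pad (align 8); size 24, align 8
@0: vy [8B, align 2] → 8
@8: id [8B, align 2] → 16
@16: ammo [2B, align 2] → 18
@18: y [4B, align 2] → 22
@22: z [24B, align 2] → 46
@46: team [20B, align 2] → 66
@66: score [1B, align 1] → 67
+1 pad (align 2)
@68: hp [4B, align 2] → 72
@72: state [1B, align 1] → 73
+1 tail pad (align 2)
size 74, align 2
array of 20: 20 × 74 = 1480

1480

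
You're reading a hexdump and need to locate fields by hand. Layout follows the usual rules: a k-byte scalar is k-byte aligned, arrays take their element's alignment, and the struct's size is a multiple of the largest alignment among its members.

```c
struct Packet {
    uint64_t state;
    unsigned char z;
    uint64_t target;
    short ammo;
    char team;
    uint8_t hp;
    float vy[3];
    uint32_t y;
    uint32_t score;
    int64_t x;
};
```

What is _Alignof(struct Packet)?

member alignments: state=8, z=1, target=8, ammo=2, team=1, hp=1, vy=4, y=4, score=4, x=8
max = 8

8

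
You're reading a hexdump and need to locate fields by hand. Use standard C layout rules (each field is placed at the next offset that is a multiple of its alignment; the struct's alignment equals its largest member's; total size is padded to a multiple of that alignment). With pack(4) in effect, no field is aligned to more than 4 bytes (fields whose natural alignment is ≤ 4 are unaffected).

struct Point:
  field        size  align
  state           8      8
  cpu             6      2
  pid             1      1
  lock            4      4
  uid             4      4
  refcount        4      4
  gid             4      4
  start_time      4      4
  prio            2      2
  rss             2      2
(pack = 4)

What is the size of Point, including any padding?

40

state at 0 (size 8, align 4) → ends 8
cpu at 8 (size 6, align 2) → ends 14
pid at 14 (size 1, align 1) → ends 15
pad 1 to align 4 for lock
lock at 16 (size 4, align 4) → ends 20
uid at 20 (size 4, align 4) → ends 24
refcount at 24 (size 4, align 4) → ends 28
gid at 28 (size 4, align 4) → ends 32
start_time at 32 (size 4, align 4) → ends 36
prio at 36 (size 2, align 2) → ends 38
rss at 38 (size 2, align 2) → ends 40
total 40 bytes, alignment 4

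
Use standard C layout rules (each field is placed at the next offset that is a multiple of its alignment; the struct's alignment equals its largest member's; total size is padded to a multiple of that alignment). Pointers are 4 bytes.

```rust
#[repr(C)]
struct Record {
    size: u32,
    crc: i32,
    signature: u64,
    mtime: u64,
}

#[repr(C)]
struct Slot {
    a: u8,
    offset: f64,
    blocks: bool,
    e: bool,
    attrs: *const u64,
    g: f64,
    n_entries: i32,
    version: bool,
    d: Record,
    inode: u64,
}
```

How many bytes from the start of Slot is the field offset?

8

Record: 0..4  size  (4B, 4-aligned); 4..8  crc  (4B, 4-aligned); 8..16  signature  (8B, 8-aligned); 16..24  mtime  (8B, 8-aligned); sizeof = 24, alignof = 8
0..1  a  (1B, 1-aligned)
1..8  -- padding (7B)
8..16  offset  (8B, 8-aligned)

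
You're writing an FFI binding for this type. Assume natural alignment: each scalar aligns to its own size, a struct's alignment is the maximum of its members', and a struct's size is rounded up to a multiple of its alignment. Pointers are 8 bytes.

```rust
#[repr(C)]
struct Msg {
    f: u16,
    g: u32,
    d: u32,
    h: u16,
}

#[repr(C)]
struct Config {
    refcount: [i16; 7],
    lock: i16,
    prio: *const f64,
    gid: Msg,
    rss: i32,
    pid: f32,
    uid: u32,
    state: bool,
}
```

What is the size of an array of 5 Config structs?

Msg: 0..2  f  (2B, 2-aligned); 2..4  -- padding (2B); 4..8  g  (4B, 4-aligned); 8..12  d  (4B, 4-aligned); 12..14  h  (2B, 2-aligned); 14..16  -- tail padding (2B); sizeof = 16, alignof = 4
0..14  refcount  (14B, 2-aligned)
14..16  lock  (2B, 2-aligned)
16..24  prio  (8B, 8-aligned)
24..40  gid  (16B, 4-aligned)
40..44  rss  (4B, 4-aligned)
44..48  pid  (4B, 4-aligned)
48..52  uid  (4B, 4-aligned)
52..53  state  (1B, 1-aligned)
53..56  -- tail padding (3B)
sizeof = 56, alignof = 8
array of 5: 5 × 56 = 280

280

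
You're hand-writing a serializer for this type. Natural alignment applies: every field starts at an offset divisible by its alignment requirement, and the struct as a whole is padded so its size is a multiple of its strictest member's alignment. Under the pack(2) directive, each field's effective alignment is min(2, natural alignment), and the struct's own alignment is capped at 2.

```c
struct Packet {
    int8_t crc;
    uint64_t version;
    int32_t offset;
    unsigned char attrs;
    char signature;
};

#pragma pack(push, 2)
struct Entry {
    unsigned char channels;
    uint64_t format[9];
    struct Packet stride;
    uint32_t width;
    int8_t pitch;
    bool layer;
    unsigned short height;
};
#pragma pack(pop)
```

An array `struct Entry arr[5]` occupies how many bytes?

Packet: crc at 0 (size 1, align 1) → ends 1; pad 7 to align 8 for version; version at 8 (size 8, align 8) → ends 16; offset at 16 (size 4, align 4) → ends 20; attrs at 20 (size 1, align 1) → ends 21; signature at 21 (size 1, align 1) → ends 22; tail pad 2 to reach multiple of 8; total 24 bytes, alignment 8
channels at 0 (size 1, align 1) → ends 1
pad 1 to align 2 for format
format at 2 (size 72, align 2) → ends 74
stride at 74 (size 24, align 2) → ends 98
width at 98 (size 4, align 2) → ends 102
pitch at 102 (size 1, align 1) → ends 103
layer at 103 (size 1, align 1) → ends 104
height at 104 (size 2, align 2) → ends 106
total 106 bytes, alignment 2
array of 5: 5 × 106 = 530

530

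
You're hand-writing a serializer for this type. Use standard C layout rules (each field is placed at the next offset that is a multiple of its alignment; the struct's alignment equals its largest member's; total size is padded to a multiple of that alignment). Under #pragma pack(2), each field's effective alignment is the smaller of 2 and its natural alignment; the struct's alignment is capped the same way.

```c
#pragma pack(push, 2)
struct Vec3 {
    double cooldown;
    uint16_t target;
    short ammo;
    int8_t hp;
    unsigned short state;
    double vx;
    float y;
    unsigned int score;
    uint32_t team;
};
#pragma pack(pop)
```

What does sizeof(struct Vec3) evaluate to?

@0: cooldown [8B, align 2] → 8
@8: target [2B, align 2] → 10
@10: ammo [2B, align 2] → 12
@12: hp [1B, align 1] → 13
+1 pad (align 2)
@14: state [2B, align 2] → 16
@16: vx [8B, align 2] → 24
@24: y [4B, align 2] → 28
@28: score [4B, align 2] → 32
@32: team [4B, align 2] → 36
size 36, align 2

36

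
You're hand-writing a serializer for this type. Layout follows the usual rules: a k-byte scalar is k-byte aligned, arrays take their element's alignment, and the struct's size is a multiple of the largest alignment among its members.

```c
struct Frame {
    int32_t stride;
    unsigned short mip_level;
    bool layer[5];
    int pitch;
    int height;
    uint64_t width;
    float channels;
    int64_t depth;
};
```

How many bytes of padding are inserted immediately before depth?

@0: stride [4B, align 4] → 4
@4: mip_level [2B, align 2] → 6
@6: layer [5B, align 1] → 11
+1 pad (align 4)
@12: pitch [4B, align 4] → 16
@16: height [4B, align 4] → 20
+4 pad (align 8)
@24: width [8B, align 8] → 32
@32: channels [4B, align 4] → 36
+4 pad (align 8)
@40: depth [8B, align 8] → 48

4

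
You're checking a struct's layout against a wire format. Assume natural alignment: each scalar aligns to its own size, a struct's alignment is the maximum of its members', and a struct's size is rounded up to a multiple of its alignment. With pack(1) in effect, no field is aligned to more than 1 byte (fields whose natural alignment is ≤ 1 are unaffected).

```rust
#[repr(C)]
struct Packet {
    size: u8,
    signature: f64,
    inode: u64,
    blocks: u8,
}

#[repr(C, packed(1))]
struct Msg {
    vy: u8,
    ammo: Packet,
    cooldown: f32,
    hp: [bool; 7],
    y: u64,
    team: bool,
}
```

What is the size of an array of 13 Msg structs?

Packet: @0: size [1B, align 1] → 1; +7 pad (align 8); @8: signature [8B, align 8] → 16; @16: inode [8B, align 8] → 24; @24: blocks [1B, align 1] → 25; +7 tail pad (align 8); size 32, align 8
@0: vy [1B, align 1] → 1
@1: ammo [32B, align 1] → 33
@33: cooldown [4B, align 1] → 37
@37: hp [7B, align 1] → 44
@44: y [8B, align 1] → 52
@52: team [1B, align 1] → 53
size 53, align 1
array of 13: 13 × 53 = 689

689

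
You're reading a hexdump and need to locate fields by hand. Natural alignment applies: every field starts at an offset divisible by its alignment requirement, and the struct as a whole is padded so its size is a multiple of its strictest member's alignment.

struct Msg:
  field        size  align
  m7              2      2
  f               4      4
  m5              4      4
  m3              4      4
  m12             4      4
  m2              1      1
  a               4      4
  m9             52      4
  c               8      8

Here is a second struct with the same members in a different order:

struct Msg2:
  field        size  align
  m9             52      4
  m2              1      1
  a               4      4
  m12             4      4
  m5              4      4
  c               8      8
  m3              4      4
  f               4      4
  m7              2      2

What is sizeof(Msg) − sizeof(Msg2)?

-8

0..2  m7  (2B, 2-aligned)
2..4  -- padding (2B)
4..8  f  (4B, 4-aligned)
8..12  m5  (4B, 4-aligned)
12..16  m3  (4B, 4-aligned)
16..20  m12  (4B, 4-aligned)
20..21  m2  (1B, 1-aligned)
21..24  -- padding (3B)
24..28  a  (4B, 4-aligned)
28..80  m9  (52B, 4-aligned)
80..88  c  (8B, 8-aligned)
sizeof = 88, alignof = 8
— Msg2 —
0..52  m9  (52B, 4-aligned)
52..53  m2  (1B, 1-aligned)
53..56  -- padding (3B)
56..60  a  (4B, 4-aligned)
60..64  m12  (4B, 4-aligned)
64..68  m5  (4B, 4-aligned)
68..72  -- padding (4B)
72..80  c  (8B, 8-aligned)
80..84  m3  (4B, 4-aligned)
84..88  f  (4B, 4-aligned)
88..90  m7  (2B, 2-aligned)
90..96  -- tail padding (6B)
sizeof = 96, alignof = 8
88 − 96 = -8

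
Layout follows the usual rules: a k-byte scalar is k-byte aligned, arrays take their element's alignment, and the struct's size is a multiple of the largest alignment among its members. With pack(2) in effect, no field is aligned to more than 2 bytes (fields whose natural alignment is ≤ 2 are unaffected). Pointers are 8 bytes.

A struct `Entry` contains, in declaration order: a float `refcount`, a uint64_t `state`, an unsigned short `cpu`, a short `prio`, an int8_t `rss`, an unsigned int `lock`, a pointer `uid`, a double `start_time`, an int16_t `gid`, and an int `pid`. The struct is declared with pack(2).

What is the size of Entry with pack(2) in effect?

refcount at 0 (size 4, align 2) → ends 4
state at 4 (size 8, align 2) → ends 12
cpu at 12 (size 2, align 2) → ends 14
prio at 14 (size 2, align 2) → ends 16
rss at 16 (size 1, align 1) → ends 17
pad 1 to align 2 for lock
lock at 18 (size 4, align 2) → ends 22
uid at 22 (size 8, align 2) → ends 30
start_time at 30 (size 8, align 2) → ends 38
gid at 38 (size 2, align 2) → ends 40
pid at 40 (size 4, align 2) → ends 44
total 44 bytes, alignment 2

44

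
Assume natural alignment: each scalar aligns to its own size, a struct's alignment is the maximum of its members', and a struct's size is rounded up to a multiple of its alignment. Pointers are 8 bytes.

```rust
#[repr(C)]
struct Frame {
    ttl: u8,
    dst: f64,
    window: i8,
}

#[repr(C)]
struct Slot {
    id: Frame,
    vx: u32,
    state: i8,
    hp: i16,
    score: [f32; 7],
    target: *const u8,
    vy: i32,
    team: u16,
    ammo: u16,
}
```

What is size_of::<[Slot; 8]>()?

640

Frame: @0: ttl [1B, align 1] → 1; +7 pad (align 8); @8: dst [8B, align 8] → 16; @16: window [1B, align 1] → 17; +7 tail pad (align 8); size 24, align 8
@0: id [24B, align 8] → 24
@24: vx [4B, align 4] → 28
@28: state [1B, align 1] → 29
+1 pad (align 2)
@30: hp [2B, align 2] → 32
@32: score [28B, align 4] → 60
+4 pad (align 8)
@64: target [8B, align 8] → 72
@72: vy [4B, align 4] → 76
@76: team [2B, align 2] → 78
@78: ammo [2B, align 2] → 80
size 80, align 8
array of 8: 8 × 80 = 640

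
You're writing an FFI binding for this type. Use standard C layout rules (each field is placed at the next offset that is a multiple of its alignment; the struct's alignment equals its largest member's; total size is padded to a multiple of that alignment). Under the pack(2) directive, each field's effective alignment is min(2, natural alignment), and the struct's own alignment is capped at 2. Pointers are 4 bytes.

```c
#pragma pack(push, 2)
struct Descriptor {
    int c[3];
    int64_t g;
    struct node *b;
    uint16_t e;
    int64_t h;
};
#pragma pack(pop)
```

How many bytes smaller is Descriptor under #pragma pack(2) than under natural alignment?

natural layout:
  c at 0 (size 12, align 4) → ends 12
  pad 4 to align 8 for g
  g at 16 (size 8, align 8) → ends 24
  b at 24 (size 4, align 4) → ends 28
  e at 28 (size 2, align 2) → ends 30
  pad 2 to align 8 for h
  h at 32 (size 8, align 8) → ends 40
  total 40 bytes, alignment 8
packed(2) layout:
  c at 0 (size 12, align 2) → ends 12
  g at 12 (size 8, align 2) → ends 20
  b at 20 (size 4, align 2) → ends 24
  e at 24 (size 2, align 2) → ends 26
  h at 26 (size 8, align 2) → ends 34
  total 34 bytes, alignment 2
40 − 34 = 6

6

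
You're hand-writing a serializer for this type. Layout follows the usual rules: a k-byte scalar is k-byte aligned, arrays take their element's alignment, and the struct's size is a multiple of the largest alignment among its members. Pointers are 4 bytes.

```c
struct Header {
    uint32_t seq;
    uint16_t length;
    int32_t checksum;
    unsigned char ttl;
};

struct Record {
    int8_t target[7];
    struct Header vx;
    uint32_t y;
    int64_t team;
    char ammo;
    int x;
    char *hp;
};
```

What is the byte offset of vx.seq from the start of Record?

8

Header: 0..4  seq  (4B, 4-aligned); 4..6  length  (2B, 2-aligned); 6..8  -- padding (2B); 8..12  checksum  (4B, 4-aligned); 12..13  ttl  (1B, 1-aligned); 13..16  -- tail padding (3B); sizeof = 16, alignof = 4
0..7  target  (7B, 1-aligned)
7..8  -- padding (1B)
8..24  vx  (16B, 4-aligned)
within Header: seq at 0
8 + 0 = 8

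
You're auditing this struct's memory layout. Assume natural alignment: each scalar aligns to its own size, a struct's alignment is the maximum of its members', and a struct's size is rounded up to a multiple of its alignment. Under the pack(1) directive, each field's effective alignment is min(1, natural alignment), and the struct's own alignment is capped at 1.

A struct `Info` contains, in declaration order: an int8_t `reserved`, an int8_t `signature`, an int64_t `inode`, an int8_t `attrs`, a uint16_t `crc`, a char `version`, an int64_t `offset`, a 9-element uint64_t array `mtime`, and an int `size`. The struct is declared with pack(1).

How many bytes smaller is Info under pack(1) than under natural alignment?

natural layout:
  reserved at 0 (size 1, align 1) → ends 1
  signature at 1 (size 1, align 1) → ends 2
  pad 6 to align 8 for inode
  inode at 8 (size 8, align 8) → ends 16
  attrs at 16 (size 1, align 1) → ends 17
  pad 1 to align 2 for crc
  crc at 18 (size 2, align 2) → ends 20
  version at 20 (size 1, align 1) → ends 21
  pad 3 to align 8 for offset
  offset at 24 (size 8, align 8) → ends 32
  mtime at 32 (size 72, align 8) → ends 104
  size at 104 (size 4, align 4) → ends 108
  tail pad 4 to reach multiple of 8
  total 112 bytes, alignment 8
packed(1) layout:
  reserved at 0 (size 1, align 1) → ends 1
  signature at 1 (size 1, align 1) → ends 2
  inode at 2 (size 8, align 1) → ends 10
  attrs at 10 (size 1, align 1) → ends 11
  crc at 11 (size 2, align 1) → ends 13
  version at 13 (size 1, align 1) → ends 14
  offset at 14 (size 8, align 1) → ends 22
  mtime at 22 (size 72, align 1) → ends 94
  size at 94 (size 4, align 1) → ends 98
  total 98 bytes, alignment 1
112 − 98 = 14

14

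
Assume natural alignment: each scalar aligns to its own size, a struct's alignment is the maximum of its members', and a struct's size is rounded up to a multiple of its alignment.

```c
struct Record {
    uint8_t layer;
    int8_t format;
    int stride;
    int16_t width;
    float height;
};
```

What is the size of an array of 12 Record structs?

@0: layer [1B, align 1] → 1
@1: format [1B, align 1] → 2
+2 pad (align 4)
@4: stride [4B, align 4] → 8
@8: width [2B, align 2] → 10
+2 pad (align 4)
@12: height [4B, align 4] → 16
size 16, align 4
array of 12: 12 × 16 = 192

192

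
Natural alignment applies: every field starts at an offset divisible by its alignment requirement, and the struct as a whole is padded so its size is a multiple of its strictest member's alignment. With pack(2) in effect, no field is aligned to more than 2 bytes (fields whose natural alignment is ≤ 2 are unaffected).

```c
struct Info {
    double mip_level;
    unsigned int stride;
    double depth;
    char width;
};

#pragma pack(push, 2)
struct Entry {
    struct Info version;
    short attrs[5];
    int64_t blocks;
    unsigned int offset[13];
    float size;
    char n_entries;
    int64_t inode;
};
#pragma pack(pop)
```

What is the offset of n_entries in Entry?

Info: @0: mip_level [8B, align 8] → 8; @8: stride [4B, align 4] → 12; +4 pad (align 8); @16: depth [8B, align 8] → 24; @24: width [1B, align 1] → 25; +7 tail pad (align 8); size 32, align 8
@0: version [32B, align 2] → 32
@32: attrs [10B, align 2] → 42
@42: blocks [8B, align 2] → 50
@50: offset [52B, align 2] → 102
@102: size [4B, align 2] → 106
@106: n_entries [1B, align 1] → 107

106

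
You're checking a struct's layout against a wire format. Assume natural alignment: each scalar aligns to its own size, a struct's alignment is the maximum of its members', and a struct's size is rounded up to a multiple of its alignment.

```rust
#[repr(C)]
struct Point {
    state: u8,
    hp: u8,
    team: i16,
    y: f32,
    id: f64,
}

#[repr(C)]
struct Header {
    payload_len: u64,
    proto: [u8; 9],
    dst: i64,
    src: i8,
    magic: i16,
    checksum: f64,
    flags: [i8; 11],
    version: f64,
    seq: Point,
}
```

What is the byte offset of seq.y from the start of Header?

Point: @0: state [1B, align 1] → 1; @1: hp [1B, align 1] → 2; @2: team [2B, align 2] → 4; @4: y [4B, align 4] → 8; @8: id [8B, align 8] → 16; size 16, align 8
@0: payload_len [8B, align 8] → 8
@8: proto [9B, align 1] → 17
+7 pad (align 8)
@24: dst [8B, align 8] → 32
@32: src [1B, align 1] → 33
+1 pad (align 2)
@34: magic [2B, align 2] → 36
+4 pad (align 8)
@40: checksum [8B, align 8] → 48
@48: flags [11B, align 1] → 59
+5 pad (align 8)
@64: version [8B, align 8] → 72
@72: seq [16B, align 8] → 88
within Point: y at 4
72 + 4 = 76

76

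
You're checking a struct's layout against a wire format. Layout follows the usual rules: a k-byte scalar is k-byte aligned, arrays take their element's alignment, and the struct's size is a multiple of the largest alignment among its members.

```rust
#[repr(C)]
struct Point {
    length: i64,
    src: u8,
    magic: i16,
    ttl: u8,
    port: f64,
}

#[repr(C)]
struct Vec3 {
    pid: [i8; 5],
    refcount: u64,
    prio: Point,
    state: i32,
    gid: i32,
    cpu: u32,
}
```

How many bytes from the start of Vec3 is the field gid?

Point: length at 0 (size 8, align 8) → ends 8; src at 8 (size 1, align 1) → ends 9; pad 1 to align 2 for magic; magic at 10 (size 2, align 2) → ends 12; ttl at 12 (size 1, align 1) → ends 13; pad 3 to align 8 for port; port at 16 (size 8, align 8) → ends 24; total 24 bytes, alignment 8
pid at 0 (size 5, align 1) → ends 5
pad 3 to align 8 for refcount
refcount at 8 (size 8, align 8) → ends 16
prio at 16 (size 24, align 8) → ends 40
state at 40 (size 4, align 4) → ends 44
gid at 44 (size 4, align 4) → ends 48

44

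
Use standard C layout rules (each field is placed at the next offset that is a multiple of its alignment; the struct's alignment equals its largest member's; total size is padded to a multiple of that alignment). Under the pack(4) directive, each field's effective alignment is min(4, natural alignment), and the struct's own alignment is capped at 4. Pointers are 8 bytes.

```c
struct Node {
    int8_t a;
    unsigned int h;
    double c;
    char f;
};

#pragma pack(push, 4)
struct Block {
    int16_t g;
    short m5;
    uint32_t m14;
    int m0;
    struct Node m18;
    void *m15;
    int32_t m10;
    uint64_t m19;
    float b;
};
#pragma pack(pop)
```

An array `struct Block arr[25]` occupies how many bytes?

1500

Node: @0: a [1B, align 1] → 1; +3 pad (align 4); @4: h [4B, align 4] → 8; @8: c [8B, align 8] → 16; @16: f [1B, align 1] → 17; +7 tail pad (align 8); size 24, align 8
@0: g [2B, align 2] → 2
@2: m5 [2B, align 2] → 4
@4: m14 [4B, align 4] → 8
@8: m0 [4B, align 4] → 12
@12: m18 [24B, align 4] → 36
@36: m15 [8B, align 4] → 44
@44: m10 [4B, align 4] → 48
@48: m19 [8B, align 4] → 56
@56: b [4B, align 4] → 60
size 60, align 4
array of 25: 25 × 60 = 1500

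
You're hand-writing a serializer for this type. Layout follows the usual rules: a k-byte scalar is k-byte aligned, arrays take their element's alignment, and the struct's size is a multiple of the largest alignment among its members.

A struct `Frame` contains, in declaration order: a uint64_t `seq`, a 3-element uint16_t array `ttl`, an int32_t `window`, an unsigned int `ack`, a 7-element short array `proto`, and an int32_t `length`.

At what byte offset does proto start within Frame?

24

@0: seq [8B, align 8] → 8
@8: ttl [6B, align 2] → 14
+2 pad (align 4)
@16: window [4B, align 4] → 20
@20: ack [4B, align 4] → 24
@24: proto [14B, align 2] → 38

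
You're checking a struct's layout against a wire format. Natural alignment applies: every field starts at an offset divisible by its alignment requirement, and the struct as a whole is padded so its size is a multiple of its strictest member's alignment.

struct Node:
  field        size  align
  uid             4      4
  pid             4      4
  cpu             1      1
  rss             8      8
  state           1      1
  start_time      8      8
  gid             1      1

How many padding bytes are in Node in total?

0..4  uid  (4B, 4-aligned)
4..8  pid  (4B, 4-aligned)
8..9  cpu  (1B, 1-aligned)
9..16  -- padding (7B)
16..24  rss  (8B, 8-aligned)
24..25  state  (1B, 1-aligned)
25..32  -- padding (7B)
32..40  start_time  (8B, 8-aligned)
40..41  gid  (1B, 1-aligned)
41..48  -- tail padding (7B)
sizeof = 48, alignof = 8
data bytes 27, size 48 → padding 21

21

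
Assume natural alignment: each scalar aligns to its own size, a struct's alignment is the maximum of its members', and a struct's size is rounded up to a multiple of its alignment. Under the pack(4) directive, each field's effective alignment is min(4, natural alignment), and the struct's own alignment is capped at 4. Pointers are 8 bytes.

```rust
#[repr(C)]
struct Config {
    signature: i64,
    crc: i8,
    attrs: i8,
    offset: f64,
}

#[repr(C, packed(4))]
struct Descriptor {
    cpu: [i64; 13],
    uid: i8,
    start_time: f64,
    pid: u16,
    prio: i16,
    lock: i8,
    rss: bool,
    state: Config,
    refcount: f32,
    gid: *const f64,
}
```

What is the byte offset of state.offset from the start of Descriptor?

Config: signature at 0 (size 8, align 8) → ends 8; crc at 8 (size 1, align 1) → ends 9; attrs at 9 (size 1, align 1) → ends 10; pad 6 to align 8 for offset; offset at 16 (size 8, align 8) → ends 24; total 24 bytes, alignment 8
cpu at 0 (size 104, align 4) → ends 104
uid at 104 (size 1, align 1) → ends 105
pad 3 to align 4 for start_time
start_time at 108 (size 8, align 4) → ends 116
pid at 116 (size 2, align 2) → ends 118
prio at 118 (size 2, align 2) → ends 120
lock at 120 (size 1, align 1) → ends 121
rss at 121 (size 1, align 1) → ends 122
pad 2 to align 4 for state
state at 124 (size 24, align 4) → ends 148
within Config: offset at 16
124 + 16 = 140

140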